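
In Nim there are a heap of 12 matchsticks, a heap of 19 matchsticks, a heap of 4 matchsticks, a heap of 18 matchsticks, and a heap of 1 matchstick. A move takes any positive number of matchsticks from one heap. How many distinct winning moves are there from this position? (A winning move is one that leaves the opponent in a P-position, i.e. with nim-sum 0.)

Compute the nim-sum pairwise:
12 ⊕ 19 = 31
31 ⊕ 4 = 27
27 ⊕ 18 = 9
9 ⊕ 1 = 8
The overall nim-sum is X = 8. A heap of size p has a winning move iff p XOR X < p (reduce it to p XOR X).
  12: 12 XOR 8 = 4 < 12 — winning move (to 4).
  19: 19 XOR 8 = 27 ≥ 19 — no move.
  4: 4 XOR 8 = 12 ≥ 4 — no move.
  18: 18 XOR 8 = 26 ≥ 18 — no move.
  1: 1 XOR 8 = 9 ≥ 1 — no move.
That gives 1 winning move.

1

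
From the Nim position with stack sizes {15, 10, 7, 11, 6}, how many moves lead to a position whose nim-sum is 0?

3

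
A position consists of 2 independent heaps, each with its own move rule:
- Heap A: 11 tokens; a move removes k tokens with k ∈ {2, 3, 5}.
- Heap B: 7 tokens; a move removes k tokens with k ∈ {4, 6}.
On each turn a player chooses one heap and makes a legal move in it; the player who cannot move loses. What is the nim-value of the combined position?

Grundy values for heap A (subtraction set {2, 3, 5}):
g(0) = mex{} = 0
g(1) = mex{} = 0
g(2) = mex{0} = 1
g(3) = mex{0} = 1
g(4) = mex{0,1} = 2
g(5) = mex{0,1} = 2
g(6) = mex{0,1,2} = 3
g(7) = mex{1,2} = 0
g(8) = mex{1,2,3} = 0
g(9) = mex{0,2,3} = 1
g(10) = mex{0,2} = 1
g(11) = mex{0,1,3} = 2
So g(11) = 2.
For heap B, compute g(0), g(1), … with moves {4, 6}:
k:     0  1  2  3  4  5  6  7
g(k):  0  0  0  0  1  1  1  1
So g(7) = 1.
The value of a disjunctive sum is the nim-sum of the parts.
Combined value = 2 ⊕ 1 = 3.

3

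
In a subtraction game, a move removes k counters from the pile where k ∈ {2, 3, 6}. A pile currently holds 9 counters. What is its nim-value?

0

Grundy values for subtraction set {2, 3, 6}:
k:     0  1  2  3  4  5  6  7  8  9
g(k):  0  0  1  1  2  0  3  1  2  0
So g(9) = 0.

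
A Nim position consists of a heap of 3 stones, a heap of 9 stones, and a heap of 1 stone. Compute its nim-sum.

Bitwise XOR of the heap sizes:
  0011  (3)
  1001  (9)
  0001  (1)
  ----
  1011  (11)

11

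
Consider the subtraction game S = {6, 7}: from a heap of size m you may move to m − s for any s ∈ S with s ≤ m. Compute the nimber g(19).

Compute g(0), g(1), … for moves {6, 7}:
k:     0  1  2  3  4  5  6  7  8  9 10 11 12 13 14 15 16 17 18 19
g(k):  0  0  0  0  0  0  1  1  1  1  1  1  2  0  0  0  0  0  0  1
So g(19) = 1.

1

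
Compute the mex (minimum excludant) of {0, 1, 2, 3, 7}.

4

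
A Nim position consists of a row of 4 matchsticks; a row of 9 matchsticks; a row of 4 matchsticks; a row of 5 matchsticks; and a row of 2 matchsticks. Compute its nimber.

Compute the nim-sum pairwise:
4 XOR 9 = 13
13 XOR 4 = 9
9 XOR 5 = 12
12 XOR 2 = 14

14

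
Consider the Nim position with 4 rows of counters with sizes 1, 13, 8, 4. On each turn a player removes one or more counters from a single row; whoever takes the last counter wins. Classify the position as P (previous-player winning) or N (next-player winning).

In binary:
  0001  (1)
  1101  (13)
  1000  (8)
  0100  (4)
  ----
  0000  (0)
The nim-sum is 0, so this is a P-position: the player to move is in a losing position under optimal play.

P-position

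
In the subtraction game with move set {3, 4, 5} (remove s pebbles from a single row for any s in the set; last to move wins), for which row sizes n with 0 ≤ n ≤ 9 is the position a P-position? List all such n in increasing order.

Compute g(0), g(1), … for moves {3, 4, 5}:
k:     0  1  2  3  4  5  6  7  8  9
g(k):  0  0  0  1  1  1  2  2  0  0
The P-positions (g = 0) in 0..9 are 0, 1, 2, 8, 9.

0, 1, 2, 8, 9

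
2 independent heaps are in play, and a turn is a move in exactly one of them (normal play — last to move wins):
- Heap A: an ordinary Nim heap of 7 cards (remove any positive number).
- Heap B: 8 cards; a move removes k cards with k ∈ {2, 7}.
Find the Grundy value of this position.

Heap A is a plain Nim heap of size 7, so its Grundy value is 7.
Grundy values for heap B (subtraction set {2, 7}):
k:     0  1  2  3  4  5  6  7  8
g(k):  0  0  1  1  0  0  1  1  2
So g(8) = 2.
The value of a disjunctive sum is the nim-sum of the parts.
Combined value = 7 XOR 2 = 5.

5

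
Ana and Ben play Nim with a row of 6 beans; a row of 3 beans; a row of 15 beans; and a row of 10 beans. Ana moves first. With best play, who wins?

In binary:
  0110  (6)
  0011  (3)
  1111  (15)
  1010  (10)
  ----
  0000  (0)
The nim-sum is 0, so this is a P-position: the player to move is in a losing position under optimal play; Ana is about to move from it and so loses — Ben wins.

Ben wins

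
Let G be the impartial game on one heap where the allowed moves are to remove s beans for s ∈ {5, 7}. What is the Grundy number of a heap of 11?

Compute g(0), g(1), … for moves {5, 7}:
k:     0  1  2  3  4  5  6  7  8  9 10 11
g(k):  0  0  0  0  0  1  1  1  1  1  2  2
So g(11) = 2.

2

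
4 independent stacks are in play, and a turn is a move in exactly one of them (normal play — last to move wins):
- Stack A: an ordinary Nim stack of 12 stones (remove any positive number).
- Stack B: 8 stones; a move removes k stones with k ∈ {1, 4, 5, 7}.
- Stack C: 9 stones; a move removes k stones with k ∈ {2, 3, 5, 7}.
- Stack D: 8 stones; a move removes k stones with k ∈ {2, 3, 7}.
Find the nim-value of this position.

Stack A is a plain Nim stack of size 12, so its Grundy value is 12.
Grundy values for stack B (subtraction set {1, 4, 5, 7}):
k:     0  1  2  3  4  5  6  7  8
g(k):  0  1  0  1  2  3  2  3  0
So g(8) = 0.
Build the Grundy sequence for stack C with g(k) = mex{g(k−s) : s ∈ {2, 3, 5, 7}, s ≤ k}:
g(0) = mex{} = 0
g(1) = mex{} = 0
g(2) = mex{0} = 1
g(3) = mex{0} = 1
g(4) = mex{0,1} = 2
g(5) = mex{0,1} = 2
g(6) = mex{0,1,2} = 3
g(7) = mex{0,1,2} = 3
g(8) = mex{0,1,2,3} = 4
g(9) = mex{1,2,3} = 0
So g(9) = 0.
Build the Grundy sequence for stack D with g(k) = mex{g(k−s) : s ∈ {2, 3, 7}, s ≤ k}:
g(0) = mex{} = 0
g(1) = mex{} = 0
g(2) = mex{0} = 1
g(3) = mex{0} = 1
g(4) = mex{0,1} = 2
g(5) = mex{1} = 0
g(6) = mex{1,2} = 0
g(7) = mex{0,2} = 1
g(8) = mex{0} = 1
So g(8) = 1.
The value of a disjunctive sum is the nim-sum of the parts.
Combined value = 12 ⊕ 0 ⊕ 0 ⊕ 1 = 13.

13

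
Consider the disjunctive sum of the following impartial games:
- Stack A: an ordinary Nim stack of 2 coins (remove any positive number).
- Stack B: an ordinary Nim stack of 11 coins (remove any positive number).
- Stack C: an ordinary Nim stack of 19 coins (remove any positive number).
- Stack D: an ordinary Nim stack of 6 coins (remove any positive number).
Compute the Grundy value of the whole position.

Stack A is a plain Nim stack of size 2, so its Grundy value is 2.
Stack B is a plain Nim stack of size 11, so its Grundy value is 11.
Stack C is a plain Nim stack of size 19, so its Grundy value is 19.
Stack D is a plain Nim stack of size 6, so its Grundy value is 6.
The value of a disjunctive sum is the nim-sum of the parts.
Combined value = 2 ⊕ 11 ⊕ 19 ⊕ 6 = 28.

28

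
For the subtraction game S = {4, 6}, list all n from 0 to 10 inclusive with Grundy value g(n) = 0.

Grundy values for subtraction set {4, 6}:
g(0) = mex{} = 0
g(1) = mex{} = 0
g(2) = mex{} = 0
g(3) = mex{} = 0
g(4) = mex{0} = 1
g(5) = mex{0} = 1
g(6) = mex{0} = 1
g(7) = mex{0} = 1
g(8) = mex{0,1} = 2
g(9) = mex{0,1} = 2
g(10) = mex{1} = 0
The P-positions (g = 0) in 0..10 are 0, 1, 2, 3, 10.

0, 1, 2, 3, 10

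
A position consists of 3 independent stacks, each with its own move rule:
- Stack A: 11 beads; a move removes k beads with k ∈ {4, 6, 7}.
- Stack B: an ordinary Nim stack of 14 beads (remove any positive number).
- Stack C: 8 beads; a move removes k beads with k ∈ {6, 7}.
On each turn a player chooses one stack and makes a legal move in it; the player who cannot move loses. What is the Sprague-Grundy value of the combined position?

15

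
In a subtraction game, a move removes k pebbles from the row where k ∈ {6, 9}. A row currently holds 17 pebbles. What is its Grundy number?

0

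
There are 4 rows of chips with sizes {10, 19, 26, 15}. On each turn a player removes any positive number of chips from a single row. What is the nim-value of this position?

12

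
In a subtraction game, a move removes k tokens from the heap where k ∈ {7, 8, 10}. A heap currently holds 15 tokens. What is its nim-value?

Compute g(0), g(1), … for moves {7, 8, 10}:
k:     0  1  2  3  4  5  6  7  8  9 10 11 12 13 14 15
g(k):  0  0  0  0  0  0  0  1  1  1  1  1  1  1  2  2
So g(15) = 2.

2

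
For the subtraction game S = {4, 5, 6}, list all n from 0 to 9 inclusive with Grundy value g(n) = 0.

0, 1, 2, 3

Build the Grundy sequence with g(k) = mex{g(k−s) : s ∈ {4, 5, 6}, s ≤ k}:
k:     0  1  2  3  4  5  6  7  8  9
g(k):  0  0  0  0  1  1  1  1  2  2
The P-positions (g = 0) in 0..9 are 0, 1, 2, 3.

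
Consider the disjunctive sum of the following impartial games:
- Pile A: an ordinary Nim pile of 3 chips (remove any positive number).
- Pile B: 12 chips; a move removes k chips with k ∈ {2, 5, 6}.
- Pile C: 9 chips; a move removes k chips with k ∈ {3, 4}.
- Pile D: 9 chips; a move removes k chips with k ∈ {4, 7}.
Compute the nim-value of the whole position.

Pile A is a plain Nim pile of size 3, so its Grundy value is 3.
Grundy values for pile B (subtraction set {2, 5, 6}):
k:     0  1  2  3  4  5  6  7  8  9 10 11 12
g(k):  0  0  1  1  0  2  1  3  0  2  1  0  0
So g(12) = 0.
Build the Grundy sequence for pile C with g(k) = mex{g(k−s) : s ∈ {3, 4}, s ≤ k}:
g(0) = mex{} = 0
g(1) = mex{} = 0
g(2) = mex{} = 0
g(3) = mex{0} = 1
g(4) = mex{0} = 1
g(5) = mex{0} = 1
g(6) = mex{0,1} = 2
g(7) = mex{1} = 0
g(8) = mex{1} = 0
g(9) = mex{1,2} = 0
So g(9) = 0.
Build the Grundy sequence for pile D with g(k) = mex{g(k−s) : s ∈ {4, 7}, s ≤ k}:
g(0) = mex{} = 0
g(1) = mex{} = 0
g(2) = mex{} = 0
g(3) = mex{} = 0
g(4) = mex{0} = 1
g(5) = mex{0} = 1
g(6) = mex{0} = 1
g(7) = mex{0} = 1
g(8) = mex{0,1} = 2
g(9) = mex{0,1} = 2
So g(9) = 2.
The value of a disjunctive sum is the nim-sum of the parts.
Combined value = 3 XOR 0 XOR 0 XOR 2 = 1.

1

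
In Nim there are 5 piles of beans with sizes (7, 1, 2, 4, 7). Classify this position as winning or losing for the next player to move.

Winning position

Write each in binary and XOR column by column:
  111  (7)
  001  (1)
  010  (2)
  100  (4)
  111  (7)
  ---
  111  (7)
The nim-sum is 7 ≠ 0, so this is an N-position: the player to move can win.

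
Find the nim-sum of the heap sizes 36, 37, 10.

Bitwise XOR of the heap sizes:
  100100  (36)
  100101  (37)
  001010  (10)
  ------
  001011  (11)

11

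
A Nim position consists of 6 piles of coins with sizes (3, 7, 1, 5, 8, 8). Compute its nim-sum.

Nim-sum: 3 XOR 7 XOR 1 XOR 5 XOR 8 XOR 8 = 0.

0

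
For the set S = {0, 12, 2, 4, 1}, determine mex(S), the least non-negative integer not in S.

3

The values 0, 1, 2 are all present; 3 is the first non-negative integer missing from the set.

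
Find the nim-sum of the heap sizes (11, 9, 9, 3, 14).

Nim-sum: 11 ⊕ 9 ⊕ 9 ⊕ 3 ⊕ 14 = 6.

6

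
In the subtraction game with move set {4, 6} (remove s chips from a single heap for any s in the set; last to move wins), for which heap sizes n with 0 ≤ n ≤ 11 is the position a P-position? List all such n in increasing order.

0, 1, 2, 3, 10, 11

Build the Grundy sequence with g(k) = mex{g(k−s) : s ∈ {4, 6}, s ≤ k}:
k:     0  1  2  3  4  5  6  7  8  9 10 11
g(k):  0  0  0  0  1  1  1  1  2  2  0  0
The P-positions (g = 0) in 0..11 are 0, 1, 2, 3, 10, 11.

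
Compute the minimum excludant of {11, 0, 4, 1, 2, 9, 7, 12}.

The values 0, 1, 2 are all present; 3 is the first non-negative integer missing from the set.

3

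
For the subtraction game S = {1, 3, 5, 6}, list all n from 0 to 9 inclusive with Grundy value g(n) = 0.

Build the Grundy sequence with g(k) = mex{g(k−s) : s ∈ {1, 3, 5, 6}, s ≤ k}:
k:     0  1  2  3  4  5  6  7  8  9
g(k):  0  1  0  1  0  1  2  3  2  3
The P-positions (g = 0) in 0..9 are 0, 2, 4.

0, 2, 4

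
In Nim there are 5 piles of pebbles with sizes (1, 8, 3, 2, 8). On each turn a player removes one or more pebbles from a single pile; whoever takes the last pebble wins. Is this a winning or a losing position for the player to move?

Losing position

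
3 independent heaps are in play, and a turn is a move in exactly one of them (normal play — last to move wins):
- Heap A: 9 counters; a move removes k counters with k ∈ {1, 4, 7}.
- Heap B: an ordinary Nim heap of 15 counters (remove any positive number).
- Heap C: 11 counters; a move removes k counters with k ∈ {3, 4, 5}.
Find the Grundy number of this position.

15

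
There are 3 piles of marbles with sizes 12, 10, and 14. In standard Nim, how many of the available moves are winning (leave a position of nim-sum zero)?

3

Bitwise XOR of the heap sizes:
  1100  (12)
  1010  (10)
  1110  (14)
  ----
  1000  (8)
The overall nim-sum is X = 8. A pile of size p has a winning move iff p XOR X < p (reduce it to p XOR X).
  12: 12 XOR 8 = 4 < 12 — winning move (to 4).
  10: 10 XOR 8 = 2 < 10 — winning move (to 2).
  14: 14 XOR 8 = 6 < 14 — winning move (to 6).
That gives 3 winning moves.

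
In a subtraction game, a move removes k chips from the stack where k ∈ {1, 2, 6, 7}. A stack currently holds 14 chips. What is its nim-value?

3

Grundy values for subtraction set {1, 2, 6, 7}:
g(0) = mex{} = 0
g(1) = mex{0} = 1
g(2) = mex{0,1} = 2
g(3) = mex{1,2} = 0
g(4) = mex{0,2} = 1
g(5) = mex{0,1} = 2
g(6) = mex{0,1,2} = 3
g(7) = mex{0,1,2,3} = 4
g(8) = mex{1,2,3,4} = 0
g(9) = mex{0,2,4} = 1
g(10) = mex{0,1} = 2
g(11) = mex{1,2} = 0
g(12) = mex{0,2,3} = 1
g(13) = mex{0,1,3,4} = 2
g(14) = mex{0,1,2,4} = 3
So g(14) = 3.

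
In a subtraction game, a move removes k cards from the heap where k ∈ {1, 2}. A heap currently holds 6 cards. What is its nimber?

0

Build the Grundy sequence with g(k) = mex{g(k−s) : s ∈ {1, 2}, s ≤ k}:
g(0) = mex{} = 0
g(1) = mex{0} = 1
g(2) = mex{0,1} = 2
g(3) = mex{1,2} = 0
g(4) = mex{0,2} = 1
g(5) = mex{0,1} = 2
g(6) = mex{1,2} = 0
So g(6) = 0.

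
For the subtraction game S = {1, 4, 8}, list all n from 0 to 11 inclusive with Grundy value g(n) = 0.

Grundy values for subtraction set {1, 4, 8}:
k:     0  1  2  3  4  5  6  7  8  9 10 11
g(k):  0  1  0  1  2  0  1  0  1  2  3  2
The P-positions (g = 0) in 0..11 are 0, 2, 5, 7.

0, 2, 5, 7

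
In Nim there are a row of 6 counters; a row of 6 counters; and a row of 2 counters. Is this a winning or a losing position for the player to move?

Compute the nim-sum pairwise:
6 ^ 6 = 0
0 ^ 2 = 2
The nim-sum is 2 ≠ 0, so this is an N-position: the player to move can win.

Winning position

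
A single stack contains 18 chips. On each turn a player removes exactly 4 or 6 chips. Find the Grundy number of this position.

2

Compute g(0), g(1), … for moves {4, 6}:
k:     0  1  2  3  4  5  6  7  8  9 10 11 12 13 14 15 16 17 18
g(k):  0  0  0  0  1  1  1  1  2  2  0  0  0  0  1  1  1  1  2
So g(18) = 2.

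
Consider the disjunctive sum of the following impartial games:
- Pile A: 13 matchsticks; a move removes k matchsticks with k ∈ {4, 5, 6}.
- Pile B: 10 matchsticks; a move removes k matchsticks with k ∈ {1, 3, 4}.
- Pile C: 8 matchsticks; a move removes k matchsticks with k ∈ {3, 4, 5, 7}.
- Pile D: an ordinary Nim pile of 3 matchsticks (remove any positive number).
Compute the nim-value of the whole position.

0

For pile A, compute g(0), g(1), … with moves {4, 5, 6}:
g(0) = mex{} = 0
g(1) = mex{} = 0
g(2) = mex{} = 0
g(3) = mex{} = 0
g(4) = mex{0} = 1
g(5) = mex{0} = 1
g(6) = mex{0} = 1
g(7) = mex{0} = 1
g(8) = mex{0,1} = 2
g(9) = mex{0,1} = 2
g(10) = mex{1} = 0
g(11) = mex{1} = 0
g(12) = mex{1,2} = 0
g(13) = mex{1,2} = 0
So g(13) = 0.
For pile B, compute g(0), g(1), … with moves {1, 3, 4}:
g(0) = mex{} = 0
g(1) = mex{0} = 1
g(2) = mex{1} = 0
g(3) = mex{0} = 1
g(4) = mex{0,1} = 2
g(5) = mex{0,1,2} = 3
g(6) = mex{0,1,3} = 2
g(7) = mex{1,2} = 0
g(8) = mex{0,2,3} = 1
g(9) = mex{1,2,3} = 0
g(10) = mex{0,2} = 1
So g(10) = 1.
For pile C, compute g(0), g(1), … with moves {3, 4, 5, 7}:
k:     0  1  2  3  4  5  6  7  8
g(k):  0  0  0  1  1  1  2  2  2
So g(8) = 2.
Pile D is a plain Nim pile of size 3, so its Grundy value is 3.
The value of a disjunctive sum is the nim-sum of the parts.
Combined value = 0 ⊕ 1 ⊕ 2 ⊕ 3 = 0.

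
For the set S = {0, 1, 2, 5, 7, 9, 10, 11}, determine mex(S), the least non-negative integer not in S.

3

The values 0, 1, 2 are all present; 3 is the first non-negative integer missing from the set.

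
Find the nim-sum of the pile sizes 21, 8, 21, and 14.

6

Nim-sum: 21 ⊕ 8 ⊕ 21 ⊕ 14 = 6.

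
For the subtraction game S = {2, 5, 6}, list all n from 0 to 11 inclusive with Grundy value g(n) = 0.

0, 1, 4, 8, 11

Compute g(0), g(1), … for moves {2, 5, 6}:
g(0) = mex{} = 0
g(1) = mex{} = 0
g(2) = mex{0} = 1
g(3) = mex{0} = 1
g(4) = mex{1} = 0
g(5) = mex{0,1} = 2
g(6) = mex{0} = 1
g(7) = mex{0,1,2} = 3
g(8) = mex{1} = 0
g(9) = mex{0,1,3} = 2
g(10) = mex{0,2} = 1
g(11) = mex{1,2} = 0
The P-positions (g = 0) in 0..11 are 0, 1, 4, 8, 11.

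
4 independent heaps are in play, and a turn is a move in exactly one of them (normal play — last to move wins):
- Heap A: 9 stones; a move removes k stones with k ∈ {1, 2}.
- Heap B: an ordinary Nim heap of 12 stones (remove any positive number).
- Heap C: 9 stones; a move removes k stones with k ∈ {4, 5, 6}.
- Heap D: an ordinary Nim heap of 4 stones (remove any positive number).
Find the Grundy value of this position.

Build the Grundy sequence for heap A with g(k) = mex{g(k−s) : s ∈ {1, 2}, s ≤ k}:
g(0) = mex{} = 0
g(1) = mex{0} = 1
g(2) = mex{0,1} = 2
g(3) = mex{1,2} = 0
g(4) = mex{0,2} = 1
g(5) = mex{0,1} = 2
g(6) = mex{1,2} = 0
g(7) = mex{0,2} = 1
g(8) = mex{0,1} = 2
g(9) = mex{1,2} = 0
So g(9) = 0.
Heap B is a plain Nim heap of size 12, so its Grundy value is 12.
Build the Grundy sequence for heap C with g(k) = mex{g(k−s) : s ∈ {4, 5, 6}, s ≤ k}:
g(0) = mex{} = 0
g(1) = mex{} = 0
g(2) = mex{} = 0
g(3) = mex{} = 0
g(4) = mex{0} = 1
g(5) = mex{0} = 1
g(6) = mex{0} = 1
g(7) = mex{0} = 1
g(8) = mex{0,1} = 2
g(9) = mex{0,1} = 2
So g(9) = 2.
Heap D is a plain Nim heap of size 4, so its Grundy value is 4.
By the Sprague-Grundy theorem, the Grundy value of a sum of independent games is the XOR of the component values.
Combined value = 0 ⊕ 12 ⊕ 2 ⊕ 4 = 10.

10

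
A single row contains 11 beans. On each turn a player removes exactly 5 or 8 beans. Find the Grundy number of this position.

Build the Grundy sequence with g(k) = mex{g(k−s) : s ∈ {5, 8}, s ≤ k}:
k:     0  1  2  3  4  5  6  7  8  9 10 11
g(k):  0  0  0  0  0  1  1  1  1  1  2  2
So g(11) = 2.

2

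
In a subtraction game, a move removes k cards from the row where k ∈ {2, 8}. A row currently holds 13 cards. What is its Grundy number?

Build the Grundy sequence with g(k) = mex{g(k−s) : s ∈ {2, 8}, s ≤ k}:
g(0) = mex{} = 0
g(1) = mex{} = 0
g(2) = mex{0} = 1
g(3) = mex{0} = 1
g(4) = mex{1} = 0
g(5) = mex{1} = 0
g(6) = mex{0} = 1
g(7) = mex{0} = 1
g(8) = mex{0,1} = 2
g(9) = mex{0,1} = 2
g(10) = mex{1,2} = 0
g(11) = mex{1,2} = 0
g(12) = mex{0} = 1
g(13) = mex{0} = 1
So g(13) = 1.

1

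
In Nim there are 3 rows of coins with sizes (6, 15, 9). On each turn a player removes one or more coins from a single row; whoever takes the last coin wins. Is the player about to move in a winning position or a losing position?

In binary:
  0110  (6)
  1111  (15)
  1001  (9)
  ----
  0000  (0)
The nim-sum is 0, so this is a P-position: the player to move is in a losing position under optimal play.

Losing position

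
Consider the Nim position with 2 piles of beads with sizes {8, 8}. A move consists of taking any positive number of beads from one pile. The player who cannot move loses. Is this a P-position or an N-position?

Compute the nim-sum pairwise:
8 XOR 8 = 0
The nim-sum is 0, so this is a P-position: the player to move is in a losing position under optimal play.

P-position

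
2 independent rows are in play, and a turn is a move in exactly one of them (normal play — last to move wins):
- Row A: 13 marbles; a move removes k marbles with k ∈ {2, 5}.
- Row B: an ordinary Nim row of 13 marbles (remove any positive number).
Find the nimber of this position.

Build the Grundy sequence for row A with g(k) = mex{g(k−s) : s ∈ {2, 5}, s ≤ k}:
g(0) = mex{} = 0
g(1) = mex{} = 0
g(2) = mex{0} = 1
g(3) = mex{0} = 1
g(4) = mex{1} = 0
g(5) = mex{0,1} = 2
g(6) = mex{0} = 1
g(7) = mex{1,2} = 0
g(8) = mex{1} = 0
g(9) = mex{0} = 1
g(10) = mex{0,2} = 1
g(11) = mex{1} = 0
g(12) = mex{0,1} = 2
g(13) = mex{0} = 1
So g(13) = 1.
Row B is a plain Nim row of size 13, so its Grundy value is 13.
By the Sprague-Grundy theorem, the Grundy value of a sum of independent games is the XOR of the component values.
Combined value = 1 ⊕ 13 = 12.

12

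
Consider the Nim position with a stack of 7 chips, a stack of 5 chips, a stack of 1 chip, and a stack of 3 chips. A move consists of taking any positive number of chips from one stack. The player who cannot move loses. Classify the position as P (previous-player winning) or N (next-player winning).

In binary:
  111  (7)
  101  (5)
  001  (1)
  011  (3)
  ---
  000  (0)
The nim-sum is 0, so this is a P-position: the player to move is in a losing position under optimal play.

P-position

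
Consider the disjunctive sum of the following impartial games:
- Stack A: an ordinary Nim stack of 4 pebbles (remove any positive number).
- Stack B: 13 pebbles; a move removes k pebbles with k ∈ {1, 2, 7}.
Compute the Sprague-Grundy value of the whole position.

5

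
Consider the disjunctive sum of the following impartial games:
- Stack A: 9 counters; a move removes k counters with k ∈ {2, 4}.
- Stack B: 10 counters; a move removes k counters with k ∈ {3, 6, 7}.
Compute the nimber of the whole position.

1

Grundy values for stack A (subtraction set {2, 4}):
k:     0  1  2  3  4  5  6  7  8  9
g(k):  0  0  1  1  2  2  0  0  1  1
So g(9) = 1.
Build the Grundy sequence for stack B with g(k) = mex{g(k−s) : s ∈ {3, 6, 7}, s ≤ k}:
k:     0  1  2  3  4  5  6  7  8  9 10
g(k):  0  0  0  1  1  1  2  2  2  3  0
So g(10) = 0.
The value of a disjunctive sum is the nim-sum of the parts.
Combined value = 1 ⊕ 0 = 1.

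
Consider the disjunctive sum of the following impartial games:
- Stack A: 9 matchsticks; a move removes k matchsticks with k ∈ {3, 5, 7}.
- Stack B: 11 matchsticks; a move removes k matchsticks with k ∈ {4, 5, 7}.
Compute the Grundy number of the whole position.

3

Grundy values for stack A (subtraction set {3, 5, 7}):
g(0) = mex{} = 0
g(1) = mex{} = 0
g(2) = mex{} = 0
g(3) = mex{0} = 1
g(4) = mex{0} = 1
g(5) = mex{0} = 1
g(6) = mex{0,1} = 2
g(7) = mex{0,1} = 2
g(8) = mex{0,1} = 2
g(9) = mex{0,1,2} = 3
So g(9) = 3.
For stack B, compute g(0), g(1), … with moves {4, 5, 7}:
k:     0  1  2  3  4  5  6  7  8  9 10 11
g(k):  0  0  0  0  1  1  1  1  2  2  2  0
So g(11) = 0.
By the Sprague-Grundy theorem, the Grundy value of a sum of independent games is the XOR of the component values.
Combined value = 3 XOR 0 = 3.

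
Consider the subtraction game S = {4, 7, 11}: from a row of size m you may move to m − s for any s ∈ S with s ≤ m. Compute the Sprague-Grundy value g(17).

0

Grundy values for subtraction set {4, 7, 11}:
k:     0  1  2  3  4  5  6  7  8  9 10 11 12 13 14 15 16 17
g(k):  0  0  0  0  1  1  1  1  2  2  2  2  3  3  3  0  0  0
So g(17) = 0.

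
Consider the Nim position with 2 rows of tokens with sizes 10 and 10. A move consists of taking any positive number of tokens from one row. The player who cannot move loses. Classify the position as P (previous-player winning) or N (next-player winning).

Nim-sum: 10 XOR 10 = 0.
The nim-sum is 0, so this is a P-position: the player to move is in a losing position under optimal play.

P-position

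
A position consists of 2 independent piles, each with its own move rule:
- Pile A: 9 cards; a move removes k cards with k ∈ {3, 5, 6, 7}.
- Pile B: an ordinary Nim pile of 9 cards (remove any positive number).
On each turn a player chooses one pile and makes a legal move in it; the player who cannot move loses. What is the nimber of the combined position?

For pile A, compute g(0), g(1), … with moves {3, 5, 6, 7}:
k:     0  1  2  3  4  5  6  7  8  9
g(k):  0  0  0  1  1  1  2  2  2  3
So g(9) = 3.
Pile B is a plain Nim pile of size 9, so its Grundy value is 9.
The value of a disjunctive sum is the nim-sum of the parts.
Combined value = 3 XOR 9 = 10.

10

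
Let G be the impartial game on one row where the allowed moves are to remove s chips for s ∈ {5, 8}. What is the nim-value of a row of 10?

Grundy values for subtraction set {5, 8}:
g(0) = mex{} = 0
g(1) = mex{} = 0
g(2) = mex{} = 0
g(3) = mex{} = 0
g(4) = mex{} = 0
g(5) = mex{0} = 1
g(6) = mex{0} = 1
g(7) = mex{0} = 1
g(8) = mex{0} = 1
g(9) = mex{0} = 1
g(10) = mex{0,1} = 2
So g(10) = 2.

2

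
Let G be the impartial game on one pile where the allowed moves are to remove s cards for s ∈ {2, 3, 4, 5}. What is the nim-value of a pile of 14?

Grundy values for subtraction set {2, 3, 4, 5}:
g(0) = mex{} = 0
g(1) = mex{} = 0
g(2) = mex{0} = 1
g(3) = mex{0} = 1
g(4) = mex{0,1} = 2
g(5) = mex{0,1} = 2
g(6) = mex{0,1,2} = 3
g(7) = mex{1,2} = 0
g(8) = mex{1,2,3} = 0
g(9) = mex{0,2,3} = 1
g(10) = mex{0,2,3} = 1
g(11) = mex{0,1,3} = 2
g(12) = mex{0,1} = 2
g(13) = mex{0,1,2} = 3
g(14) = mex{1,2} = 0
So g(14) = 0.

0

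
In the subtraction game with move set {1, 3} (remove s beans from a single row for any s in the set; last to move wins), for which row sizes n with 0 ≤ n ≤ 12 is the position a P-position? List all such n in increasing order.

0, 2, 4, 6, 8, 10, 12

Grundy values for subtraction set {1, 3}:
k:     0  1  2  3  4  5  6  7  8  9 10 11 12
g(k):  0  1  0  1  0  1  0  1  0  1  0  1  0
The P-positions (g = 0) in 0..12 are 0, 2, 4, 6, 8, 10, 12.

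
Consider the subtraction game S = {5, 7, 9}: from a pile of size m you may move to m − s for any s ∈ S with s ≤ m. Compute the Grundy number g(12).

Compute g(0), g(1), … for moves {5, 7, 9}:
k:     0  1  2  3  4  5  6  7  8  9 10 11 12
g(k):  0  0  0  0  0  1  1  1  1  1  2  2  2
So g(12) = 2.

2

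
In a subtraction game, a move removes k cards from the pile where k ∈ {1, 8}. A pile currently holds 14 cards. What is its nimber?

1

Grundy values for subtraction set {1, 8}:
g(0) = mex{} = 0
g(1) = mex{0} = 1
g(2) = mex{1} = 0
g(3) = mex{0} = 1
g(4) = mex{1} = 0
g(5) = mex{0} = 1
g(6) = mex{1} = 0
g(7) = mex{0} = 1
g(8) = mex{0,1} = 2
g(9) = mex{1,2} = 0
g(10) = mex{0} = 1
g(11) = mex{1} = 0
g(12) = mex{0} = 1
g(13) = mex{1} = 0
g(14) = mex{0} = 1
So g(14) = 1.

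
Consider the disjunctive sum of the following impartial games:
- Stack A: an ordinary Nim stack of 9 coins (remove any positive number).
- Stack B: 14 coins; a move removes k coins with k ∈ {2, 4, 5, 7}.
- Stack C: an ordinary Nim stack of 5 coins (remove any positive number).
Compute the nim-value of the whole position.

14

Stack A is a plain Nim stack of size 9, so its Grundy value is 9.
Grundy values for stack B (subtraction set {2, 4, 5, 7}):
k:     0  1  2  3  4  5  6  7  8  9 10 11 12 13 14
g(k):  0  0  1  1  2  2  3  3  4  0  0  1  1  2  2
So g(14) = 2.
Stack C is a plain Nim stack of size 5, so its Grundy value is 5.
The value of a disjunctive sum is the nim-sum of the parts.
Combined value = 9 XOR 2 XOR 5 = 14.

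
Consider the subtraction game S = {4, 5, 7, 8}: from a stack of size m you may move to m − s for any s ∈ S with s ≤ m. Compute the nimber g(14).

Compute g(0), g(1), … for moves {4, 5, 7, 8}:
k:     0  1  2  3  4  5  6  7  8  9 10 11 12 13 14
g(k):  0  0  0  0  1  1  1  1  2  2  2  2  0  0  0
So g(14) = 0.

0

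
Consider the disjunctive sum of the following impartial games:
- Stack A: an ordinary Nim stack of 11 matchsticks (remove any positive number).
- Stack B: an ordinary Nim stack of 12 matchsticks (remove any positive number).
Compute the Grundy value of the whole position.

Stack A is a plain Nim stack of size 11, so its Grundy value is 11.
Stack B is a plain Nim stack of size 12, so its Grundy value is 12.
By the Sprague-Grundy theorem, the Grundy value of a sum of independent games is the XOR of the component values.
Combined value = 11 ⊕ 12 = 7.

7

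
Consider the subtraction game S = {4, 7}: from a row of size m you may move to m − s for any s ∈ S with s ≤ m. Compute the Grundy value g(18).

1

Compute g(0), g(1), … for moves {4, 7}:
k:     0  1  2  3  4  5  6  7  8  9 10 11 12 13 14 15 16 17 18
g(k):  0  0  0  0  1  1  1  1  2  2  2  0  0  0  0  1  1  1  1
So g(18) = 1.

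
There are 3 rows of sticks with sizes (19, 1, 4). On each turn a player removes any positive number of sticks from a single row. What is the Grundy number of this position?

22

Compute the nim-sum pairwise:
19 XOR 1 = 18
18 XOR 4 = 22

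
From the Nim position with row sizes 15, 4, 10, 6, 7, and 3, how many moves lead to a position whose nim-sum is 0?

5

Bitwise XOR of the heap sizes:
  1111  (15)
  0100  (4)
  1010  (10)
  0110  (6)
  0111  (7)
  0011  (3)
  ----
  0011  (3)
The overall nim-sum is X = 3. A row of size p has a winning move iff p XOR X < p (reduce it to p XOR X).
  15: 15 XOR 3 = 12 < 15 — winning move (to 12).
  4: 4 XOR 3 = 7 ≥ 4 — no move.
  10: 10 XOR 3 = 9 < 10 — winning move (to 9).
  6: 6 XOR 3 = 5 < 6 — winning move (to 5).
  7: 7 XOR 3 = 4 < 7 — winning move (to 4).
  3: 3 XOR 3 = 0 < 3 — winning move (to 0).
That gives 5 winning moves.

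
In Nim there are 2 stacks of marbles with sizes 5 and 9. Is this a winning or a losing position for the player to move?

Bitwise XOR of the heap sizes:
  0101  (5)
  1001  (9)
  ----
  1100  (12)
The nim-sum is 12 ≠ 0, so this is an N-position: the player to move can win.

Winning position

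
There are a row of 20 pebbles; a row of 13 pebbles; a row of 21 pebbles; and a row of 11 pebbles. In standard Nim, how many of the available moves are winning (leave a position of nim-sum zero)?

3

Write each in binary and XOR column by column:
  10100  (20)
  01101  (13)
  10101  (21)
  01011  (11)
  -----
  00111  (7)
The overall nim-sum is X = 7. A row of size p has a winning move iff p XOR X < p (reduce it to p XOR X).
  20: 20 XOR 7 = 19 < 20 — winning move (to 19).
  13: 13 XOR 7 = 10 < 13 — winning move (to 10).
  21: 21 XOR 7 = 18 < 21 — winning move (to 18).
  11: 11 XOR 7 = 12 ≥ 11 — no move.
That gives 3 winning moves.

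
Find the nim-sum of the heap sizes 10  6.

Nim-sum: 10 ^ 6 = 12.

12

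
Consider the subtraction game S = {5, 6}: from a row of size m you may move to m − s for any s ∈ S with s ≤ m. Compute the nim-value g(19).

1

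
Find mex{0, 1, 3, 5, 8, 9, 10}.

The values 0, 1 are all present; 2 is the first non-negative integer missing from the set.

2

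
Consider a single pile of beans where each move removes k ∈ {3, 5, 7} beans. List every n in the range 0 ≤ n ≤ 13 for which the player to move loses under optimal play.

Compute g(0), g(1), … for moves {3, 5, 7}:
k:     0  1  2  3  4  5  6  7  8  9 10 11 12 13
g(k):  0  0  0  1  1  1  2  2  2  3  0  0  0  1
The P-positions (g = 0) in 0..13 are 0, 1, 2, 10, 11, 12.

0, 1, 2, 10, 11, 12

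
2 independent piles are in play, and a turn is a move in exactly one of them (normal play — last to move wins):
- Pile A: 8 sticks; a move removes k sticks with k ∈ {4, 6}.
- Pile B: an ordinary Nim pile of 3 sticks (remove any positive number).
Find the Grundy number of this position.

1

For pile A, compute g(0), g(1), … with moves {4, 6}:
g(0) = mex{} = 0
g(1) = mex{} = 0
g(2) = mex{} = 0
g(3) = mex{} = 0
g(4) = mex{0} = 1
g(5) = mex{0} = 1
g(6) = mex{0} = 1
g(7) = mex{0} = 1
g(8) = mex{0,1} = 2
So g(8) = 2.
Pile B is a plain Nim pile of size 3, so its Grundy value is 3.
By the Sprague-Grundy theorem, the Grundy value of a sum of independent games is the XOR of the component values.
Combined value = 2 XOR 3 = 1.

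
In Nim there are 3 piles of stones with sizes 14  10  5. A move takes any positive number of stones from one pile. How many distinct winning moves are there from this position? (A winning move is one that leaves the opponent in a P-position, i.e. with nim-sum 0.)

1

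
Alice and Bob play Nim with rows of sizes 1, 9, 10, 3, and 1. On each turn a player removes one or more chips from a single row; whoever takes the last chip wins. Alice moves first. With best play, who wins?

Bob wins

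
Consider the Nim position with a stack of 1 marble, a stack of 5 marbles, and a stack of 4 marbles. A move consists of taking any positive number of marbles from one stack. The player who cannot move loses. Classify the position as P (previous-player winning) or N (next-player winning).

Nim-sum: 1 ^ 5 ^ 4 = 0.
The nim-sum is 0, so this is a P-position: the player to move is in a losing position under optimal play.

P-position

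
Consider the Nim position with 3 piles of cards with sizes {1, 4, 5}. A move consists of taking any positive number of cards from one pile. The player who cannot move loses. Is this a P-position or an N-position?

P-position

Nim-sum: 1 XOR 4 XOR 5 = 0.
The nim-sum is 0, so this is a P-position: the player to move is in a losing position under optimal play.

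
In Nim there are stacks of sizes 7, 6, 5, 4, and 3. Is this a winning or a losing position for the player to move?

Winning position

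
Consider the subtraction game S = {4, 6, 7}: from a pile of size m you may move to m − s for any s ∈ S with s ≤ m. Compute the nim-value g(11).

0

Build the Grundy sequence with g(k) = mex{g(k−s) : s ∈ {4, 6, 7}, s ≤ k}:
k:     0  1  2  3  4  5  6  7  8  9 10 11
g(k):  0  0  0  0  1  1  1  1  2  2  2  0
So g(11) = 0.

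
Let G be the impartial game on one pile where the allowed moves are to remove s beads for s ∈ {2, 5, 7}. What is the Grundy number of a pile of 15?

1

Build the Grundy sequence with g(k) = mex{g(k−s) : s ∈ {2, 5, 7}, s ≤ k}:
k:     0  1  2  3  4  5  6  7  8  9 10 11 12 13 14 15
g(k):  0  0  1  1  0  2  1  3  2  2  0  3  1  0  0  1
So g(15) = 1.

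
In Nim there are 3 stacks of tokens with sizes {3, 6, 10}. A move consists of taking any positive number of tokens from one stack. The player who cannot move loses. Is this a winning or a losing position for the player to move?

Winning position

Compute the nim-sum pairwise:
3 ^ 6 = 5
5 ^ 10 = 15
The nim-sum is 15 ≠ 0, so this is an N-position: the player to move can win.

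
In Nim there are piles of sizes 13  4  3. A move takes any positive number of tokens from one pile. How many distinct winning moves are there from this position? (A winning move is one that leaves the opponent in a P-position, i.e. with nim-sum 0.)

Compute the nim-sum pairwise:
13 ⊕ 4 = 9
9 ⊕ 3 = 10
The overall nim-sum is X = 10. A pile of size p has a winning move iff p XOR X < p (reduce it to p XOR X).
  13: 13 XOR 10 = 7 < 13 — winning move (to 7).
  4: 4 XOR 10 = 14 ≥ 4 — no move.
  3: 3 XOR 10 = 9 ≥ 3 — no move.
That gives 1 winning move.

1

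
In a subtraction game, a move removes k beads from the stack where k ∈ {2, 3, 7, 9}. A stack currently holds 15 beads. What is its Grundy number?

Compute g(0), g(1), … for moves {2, 3, 7, 9}:
k:     0  1  2  3  4  5  6  7  8  9 10 11 12 13 14 15
g(k):  0  0  1  1  2  0  0  1  1  2  2  0  3  1  2  2
So g(15) = 2.

2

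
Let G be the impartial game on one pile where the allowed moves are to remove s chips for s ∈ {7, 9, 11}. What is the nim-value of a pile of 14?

Build the Grundy sequence with g(k) = mex{g(k−s) : s ∈ {7, 9, 11}, s ≤ k}:
g(0) = mex{} = 0
g(1) = mex{} = 0
g(2) = mex{} = 0
g(3) = mex{} = 0
g(4) = mex{} = 0
g(5) = mex{} = 0
g(6) = mex{} = 0
g(7) = mex{0} = 1
g(8) = mex{0} = 1
g(9) = mex{0} = 1
g(10) = mex{0} = 1
g(11) = mex{0} = 1
g(12) = mex{0} = 1
g(13) = mex{0} = 1
g(14) = mex{0,1} = 2
So g(14) = 2.

2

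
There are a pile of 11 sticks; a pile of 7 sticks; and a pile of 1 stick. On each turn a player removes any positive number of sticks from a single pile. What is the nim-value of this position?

Nim-sum: 11 XOR 7 XOR 1 = 13.

13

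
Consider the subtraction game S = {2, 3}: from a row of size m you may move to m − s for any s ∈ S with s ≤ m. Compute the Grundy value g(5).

Grundy values for subtraction set {2, 3}:
k:     0  1  2  3  4  5
g(k):  0  0  1  1  2  0
So g(5) = 0.

0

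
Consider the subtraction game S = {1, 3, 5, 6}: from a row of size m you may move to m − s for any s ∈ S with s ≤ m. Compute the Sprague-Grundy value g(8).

Compute g(0), g(1), … for moves {1, 3, 5, 6}:
g(0) = mex{} = 0
g(1) = mex{0} = 1
g(2) = mex{1} = 0
g(3) = mex{0} = 1
g(4) = mex{1} = 0
g(5) = mex{0} = 1
g(6) = mex{0,1} = 2
g(7) = mex{0,1,2} = 3
g(8) = mex{0,1,3} = 2
So g(8) = 2.

2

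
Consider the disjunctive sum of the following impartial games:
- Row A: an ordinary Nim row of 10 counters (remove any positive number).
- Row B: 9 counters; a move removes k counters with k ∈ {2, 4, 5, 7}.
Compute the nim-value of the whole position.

Row A is a plain Nim row of size 10, so its Grundy value is 10.
Build the Grundy sequence for row B with g(k) = mex{g(k−s) : s ∈ {2, 4, 5, 7}, s ≤ k}:
k:     0  1  2  3  4  5  6  7  8  9
g(k):  0  0  1  1  2  2  3  3  4  0
So g(9) = 0.
The value of a disjunctive sum is the nim-sum of the parts.
Combined value = 10 XOR 0 = 10.

10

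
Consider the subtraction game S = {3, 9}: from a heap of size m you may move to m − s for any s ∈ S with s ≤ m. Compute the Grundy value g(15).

1

Grundy values for subtraction set {3, 9}:
k:     0  1  2  3  4  5  6  7  8  9 10 11 12 13 14 15
g(k):  0  0  0  1  1  1  0  0  0  1  1  1  0  0  0  1
So g(15) = 1.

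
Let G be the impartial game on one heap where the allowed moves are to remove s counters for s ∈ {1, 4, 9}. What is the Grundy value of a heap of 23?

1

Grundy values for subtraction set {1, 4, 9}:
k:     0  1  2  3  4  5  6  7  8  9 10 11 12 13 14 15 16 17 18 19 20 21 22 23
g(k):  0  1  0  1  2  0  1  0  1  2  0  1  0  1  2  0  1  0  1  2  0  1  0  1
So g(23) = 1.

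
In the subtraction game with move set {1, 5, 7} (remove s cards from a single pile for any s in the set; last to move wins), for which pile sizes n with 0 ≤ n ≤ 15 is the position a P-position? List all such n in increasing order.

0, 2, 4, 6, 8, 10, 12, 14

Build the Grundy sequence with g(k) = mex{g(k−s) : s ∈ {1, 5, 7}, s ≤ k}:
k:     0  1  2  3  4  5  6  7  8  9 10 11 12 13 14 15
g(k):  0  1  0  1  0  1  0  1  0  1  0  1  0  1  0  1
The P-positions (g = 0) in 0..15 are 0, 2, 4, 6, 8, 10, 12, 14.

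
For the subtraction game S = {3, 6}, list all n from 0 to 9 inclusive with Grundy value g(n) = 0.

0, 1, 2, 9

Build the Grundy sequence with g(k) = mex{g(k−s) : s ∈ {3, 6}, s ≤ k}:
g(0) = mex{} = 0
g(1) = mex{} = 0
g(2) = mex{} = 0
g(3) = mex{0} = 1
g(4) = mex{0} = 1
g(5) = mex{0} = 1
g(6) = mex{0,1} = 2
g(7) = mex{0,1} = 2
g(8) = mex{0,1} = 2
g(9) = mex{1,2} = 0
The P-positions (g = 0) in 0..9 are 0, 1, 2, 9.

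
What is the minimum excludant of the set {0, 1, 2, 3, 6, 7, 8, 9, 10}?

The values 0, 1, 2, 3 are all present; 4 is the first non-negative integer missing from the set.

4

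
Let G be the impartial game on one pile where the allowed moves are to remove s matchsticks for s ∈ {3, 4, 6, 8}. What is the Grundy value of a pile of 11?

Grundy values for subtraction set {3, 4, 6, 8}:
g(0) = mex{} = 0
g(1) = mex{} = 0
g(2) = mex{} = 0
g(3) = mex{0} = 1
g(4) = mex{0} = 1
g(5) = mex{0} = 1
g(6) = mex{0,1} = 2
g(7) = mex{0,1} = 2
g(8) = mex{0,1} = 2
g(9) = mex{0,1,2} = 3
g(10) = mex{0,1,2} = 3
g(11) = mex{1,2} = 0
So g(11) = 0.

0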